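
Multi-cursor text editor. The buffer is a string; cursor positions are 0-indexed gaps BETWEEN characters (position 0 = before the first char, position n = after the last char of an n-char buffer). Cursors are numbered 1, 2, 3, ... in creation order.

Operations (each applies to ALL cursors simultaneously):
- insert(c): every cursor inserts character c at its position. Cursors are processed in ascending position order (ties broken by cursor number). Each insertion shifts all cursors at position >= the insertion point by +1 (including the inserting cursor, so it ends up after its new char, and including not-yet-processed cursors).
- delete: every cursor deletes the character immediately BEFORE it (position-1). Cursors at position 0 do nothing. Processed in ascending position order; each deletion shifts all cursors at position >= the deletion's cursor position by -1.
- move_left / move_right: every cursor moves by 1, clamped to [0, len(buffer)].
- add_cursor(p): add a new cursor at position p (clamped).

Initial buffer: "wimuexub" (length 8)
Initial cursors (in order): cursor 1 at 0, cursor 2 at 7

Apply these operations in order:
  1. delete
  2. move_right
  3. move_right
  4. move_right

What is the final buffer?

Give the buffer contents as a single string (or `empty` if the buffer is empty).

After op 1 (delete): buffer="wimuexb" (len 7), cursors c1@0 c2@6, authorship .......
After op 2 (move_right): buffer="wimuexb" (len 7), cursors c1@1 c2@7, authorship .......
After op 3 (move_right): buffer="wimuexb" (len 7), cursors c1@2 c2@7, authorship .......
After op 4 (move_right): buffer="wimuexb" (len 7), cursors c1@3 c2@7, authorship .......

Answer: wimuexb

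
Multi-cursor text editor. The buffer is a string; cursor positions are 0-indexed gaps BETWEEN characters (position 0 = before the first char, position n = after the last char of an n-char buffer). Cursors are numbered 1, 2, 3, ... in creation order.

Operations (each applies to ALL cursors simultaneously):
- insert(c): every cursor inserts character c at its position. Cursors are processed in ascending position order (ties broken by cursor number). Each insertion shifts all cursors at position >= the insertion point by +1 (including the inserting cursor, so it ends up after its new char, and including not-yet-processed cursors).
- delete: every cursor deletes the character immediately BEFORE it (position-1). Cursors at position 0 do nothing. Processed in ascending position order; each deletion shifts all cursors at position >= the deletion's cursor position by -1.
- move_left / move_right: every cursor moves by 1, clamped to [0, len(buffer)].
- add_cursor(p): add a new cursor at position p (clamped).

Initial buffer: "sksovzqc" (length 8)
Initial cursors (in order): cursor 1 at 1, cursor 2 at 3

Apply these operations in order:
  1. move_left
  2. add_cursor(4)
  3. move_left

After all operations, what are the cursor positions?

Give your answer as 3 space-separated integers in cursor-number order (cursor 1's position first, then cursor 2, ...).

After op 1 (move_left): buffer="sksovzqc" (len 8), cursors c1@0 c2@2, authorship ........
After op 2 (add_cursor(4)): buffer="sksovzqc" (len 8), cursors c1@0 c2@2 c3@4, authorship ........
After op 3 (move_left): buffer="sksovzqc" (len 8), cursors c1@0 c2@1 c3@3, authorship ........

Answer: 0 1 3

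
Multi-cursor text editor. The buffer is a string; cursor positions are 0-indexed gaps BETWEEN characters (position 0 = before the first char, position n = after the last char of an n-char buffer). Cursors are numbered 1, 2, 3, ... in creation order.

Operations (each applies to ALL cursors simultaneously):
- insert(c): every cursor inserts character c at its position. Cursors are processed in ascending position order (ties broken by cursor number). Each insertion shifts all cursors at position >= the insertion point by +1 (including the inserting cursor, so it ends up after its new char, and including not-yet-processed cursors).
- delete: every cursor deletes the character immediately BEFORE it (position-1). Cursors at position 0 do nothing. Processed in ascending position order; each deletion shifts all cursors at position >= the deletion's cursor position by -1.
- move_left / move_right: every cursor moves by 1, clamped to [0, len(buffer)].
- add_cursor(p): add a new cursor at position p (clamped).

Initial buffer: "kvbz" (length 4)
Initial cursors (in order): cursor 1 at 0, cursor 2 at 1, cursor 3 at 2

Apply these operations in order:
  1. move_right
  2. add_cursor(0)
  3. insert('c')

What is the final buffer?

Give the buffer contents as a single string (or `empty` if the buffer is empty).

Answer: ckcvcbcz

Derivation:
After op 1 (move_right): buffer="kvbz" (len 4), cursors c1@1 c2@2 c3@3, authorship ....
After op 2 (add_cursor(0)): buffer="kvbz" (len 4), cursors c4@0 c1@1 c2@2 c3@3, authorship ....
After op 3 (insert('c')): buffer="ckcvcbcz" (len 8), cursors c4@1 c1@3 c2@5 c3@7, authorship 4.1.2.3.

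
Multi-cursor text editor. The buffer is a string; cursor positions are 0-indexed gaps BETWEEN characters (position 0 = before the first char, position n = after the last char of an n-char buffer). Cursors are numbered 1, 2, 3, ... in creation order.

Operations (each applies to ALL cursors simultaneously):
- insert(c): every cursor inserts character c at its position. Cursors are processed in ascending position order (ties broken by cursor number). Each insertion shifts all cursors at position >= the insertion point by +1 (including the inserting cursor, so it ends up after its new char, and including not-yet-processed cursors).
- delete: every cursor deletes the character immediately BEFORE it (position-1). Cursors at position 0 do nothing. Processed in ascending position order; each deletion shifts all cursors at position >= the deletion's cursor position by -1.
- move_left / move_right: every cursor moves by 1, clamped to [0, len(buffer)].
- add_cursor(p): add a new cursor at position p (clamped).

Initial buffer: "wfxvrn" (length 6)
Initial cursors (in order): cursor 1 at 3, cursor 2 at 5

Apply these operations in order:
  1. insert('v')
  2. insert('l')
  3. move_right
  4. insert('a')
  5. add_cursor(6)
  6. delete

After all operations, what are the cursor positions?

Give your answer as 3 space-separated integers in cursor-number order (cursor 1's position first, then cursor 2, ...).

After op 1 (insert('v')): buffer="wfxvvrvn" (len 8), cursors c1@4 c2@7, authorship ...1..2.
After op 2 (insert('l')): buffer="wfxvlvrvln" (len 10), cursors c1@5 c2@9, authorship ...11..22.
After op 3 (move_right): buffer="wfxvlvrvln" (len 10), cursors c1@6 c2@10, authorship ...11..22.
After op 4 (insert('a')): buffer="wfxvlvarvlna" (len 12), cursors c1@7 c2@12, authorship ...11.1.22.2
After op 5 (add_cursor(6)): buffer="wfxvlvarvlna" (len 12), cursors c3@6 c1@7 c2@12, authorship ...11.1.22.2
After op 6 (delete): buffer="wfxvlrvln" (len 9), cursors c1@5 c3@5 c2@9, authorship ...11.22.

Answer: 5 9 5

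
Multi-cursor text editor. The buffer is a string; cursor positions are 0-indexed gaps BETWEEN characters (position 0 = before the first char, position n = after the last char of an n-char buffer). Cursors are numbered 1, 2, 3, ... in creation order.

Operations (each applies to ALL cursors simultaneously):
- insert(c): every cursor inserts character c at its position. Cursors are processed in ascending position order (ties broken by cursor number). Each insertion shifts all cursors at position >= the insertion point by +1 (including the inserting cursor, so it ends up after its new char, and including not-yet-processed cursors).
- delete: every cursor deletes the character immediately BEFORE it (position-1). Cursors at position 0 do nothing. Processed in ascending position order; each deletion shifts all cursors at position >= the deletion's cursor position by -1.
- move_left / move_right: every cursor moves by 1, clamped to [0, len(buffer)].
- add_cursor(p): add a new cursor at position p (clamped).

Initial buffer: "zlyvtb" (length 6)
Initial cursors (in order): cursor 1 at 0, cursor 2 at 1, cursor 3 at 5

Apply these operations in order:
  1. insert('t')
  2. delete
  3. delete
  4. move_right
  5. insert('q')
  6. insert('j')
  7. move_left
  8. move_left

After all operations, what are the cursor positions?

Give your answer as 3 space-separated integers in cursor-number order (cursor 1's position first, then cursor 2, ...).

Answer: 3 3 8

Derivation:
After op 1 (insert('t')): buffer="tztlyvttb" (len 9), cursors c1@1 c2@3 c3@8, authorship 1.2....3.
After op 2 (delete): buffer="zlyvtb" (len 6), cursors c1@0 c2@1 c3@5, authorship ......
After op 3 (delete): buffer="lyvb" (len 4), cursors c1@0 c2@0 c3@3, authorship ....
After op 4 (move_right): buffer="lyvb" (len 4), cursors c1@1 c2@1 c3@4, authorship ....
After op 5 (insert('q')): buffer="lqqyvbq" (len 7), cursors c1@3 c2@3 c3@7, authorship .12...3
After op 6 (insert('j')): buffer="lqqjjyvbqj" (len 10), cursors c1@5 c2@5 c3@10, authorship .1212...33
After op 7 (move_left): buffer="lqqjjyvbqj" (len 10), cursors c1@4 c2@4 c3@9, authorship .1212...33
After op 8 (move_left): buffer="lqqjjyvbqj" (len 10), cursors c1@3 c2@3 c3@8, authorship .1212...33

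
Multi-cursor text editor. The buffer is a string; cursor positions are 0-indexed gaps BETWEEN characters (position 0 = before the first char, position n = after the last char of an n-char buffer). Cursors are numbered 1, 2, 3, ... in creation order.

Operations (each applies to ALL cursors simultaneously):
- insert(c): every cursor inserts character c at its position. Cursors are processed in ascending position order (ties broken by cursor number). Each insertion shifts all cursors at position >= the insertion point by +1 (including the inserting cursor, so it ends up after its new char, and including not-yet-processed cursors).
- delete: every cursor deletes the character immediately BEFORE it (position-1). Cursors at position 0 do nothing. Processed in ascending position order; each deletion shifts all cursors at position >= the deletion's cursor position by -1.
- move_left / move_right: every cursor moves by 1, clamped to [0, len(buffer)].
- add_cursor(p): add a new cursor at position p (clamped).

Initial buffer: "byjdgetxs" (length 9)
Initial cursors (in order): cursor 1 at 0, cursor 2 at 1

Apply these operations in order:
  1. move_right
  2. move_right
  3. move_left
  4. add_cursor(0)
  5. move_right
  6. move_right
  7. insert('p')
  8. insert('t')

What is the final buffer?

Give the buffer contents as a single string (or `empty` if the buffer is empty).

After op 1 (move_right): buffer="byjdgetxs" (len 9), cursors c1@1 c2@2, authorship .........
After op 2 (move_right): buffer="byjdgetxs" (len 9), cursors c1@2 c2@3, authorship .........
After op 3 (move_left): buffer="byjdgetxs" (len 9), cursors c1@1 c2@2, authorship .........
After op 4 (add_cursor(0)): buffer="byjdgetxs" (len 9), cursors c3@0 c1@1 c2@2, authorship .........
After op 5 (move_right): buffer="byjdgetxs" (len 9), cursors c3@1 c1@2 c2@3, authorship .........
After op 6 (move_right): buffer="byjdgetxs" (len 9), cursors c3@2 c1@3 c2@4, authorship .........
After op 7 (insert('p')): buffer="bypjpdpgetxs" (len 12), cursors c3@3 c1@5 c2@7, authorship ..3.1.2.....
After op 8 (insert('t')): buffer="byptjptdptgetxs" (len 15), cursors c3@4 c1@7 c2@10, authorship ..33.11.22.....

Answer: byptjptdptgetxs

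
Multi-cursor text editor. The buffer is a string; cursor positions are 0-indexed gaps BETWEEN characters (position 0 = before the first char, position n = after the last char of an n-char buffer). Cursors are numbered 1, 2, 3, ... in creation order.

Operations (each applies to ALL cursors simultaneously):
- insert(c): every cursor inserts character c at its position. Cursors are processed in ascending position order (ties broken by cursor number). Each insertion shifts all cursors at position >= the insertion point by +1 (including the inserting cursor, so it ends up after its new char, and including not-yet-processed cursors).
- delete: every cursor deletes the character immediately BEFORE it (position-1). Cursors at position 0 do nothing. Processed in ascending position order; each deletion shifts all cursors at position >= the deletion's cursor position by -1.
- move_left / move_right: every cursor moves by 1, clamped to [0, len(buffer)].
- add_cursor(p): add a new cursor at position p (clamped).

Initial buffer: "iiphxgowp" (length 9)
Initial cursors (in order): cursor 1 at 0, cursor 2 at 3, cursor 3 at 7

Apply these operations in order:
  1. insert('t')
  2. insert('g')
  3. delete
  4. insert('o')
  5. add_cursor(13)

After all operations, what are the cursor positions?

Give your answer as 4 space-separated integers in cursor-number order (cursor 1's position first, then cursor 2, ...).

Answer: 2 7 13 13

Derivation:
After op 1 (insert('t')): buffer="tiipthxgotwp" (len 12), cursors c1@1 c2@5 c3@10, authorship 1...2....3..
After op 2 (insert('g')): buffer="tgiiptghxgotgwp" (len 15), cursors c1@2 c2@7 c3@13, authorship 11...22....33..
After op 3 (delete): buffer="tiipthxgotwp" (len 12), cursors c1@1 c2@5 c3@10, authorship 1...2....3..
After op 4 (insert('o')): buffer="toiiptohxgotowp" (len 15), cursors c1@2 c2@7 c3@13, authorship 11...22....33..
After op 5 (add_cursor(13)): buffer="toiiptohxgotowp" (len 15), cursors c1@2 c2@7 c3@13 c4@13, authorship 11...22....33..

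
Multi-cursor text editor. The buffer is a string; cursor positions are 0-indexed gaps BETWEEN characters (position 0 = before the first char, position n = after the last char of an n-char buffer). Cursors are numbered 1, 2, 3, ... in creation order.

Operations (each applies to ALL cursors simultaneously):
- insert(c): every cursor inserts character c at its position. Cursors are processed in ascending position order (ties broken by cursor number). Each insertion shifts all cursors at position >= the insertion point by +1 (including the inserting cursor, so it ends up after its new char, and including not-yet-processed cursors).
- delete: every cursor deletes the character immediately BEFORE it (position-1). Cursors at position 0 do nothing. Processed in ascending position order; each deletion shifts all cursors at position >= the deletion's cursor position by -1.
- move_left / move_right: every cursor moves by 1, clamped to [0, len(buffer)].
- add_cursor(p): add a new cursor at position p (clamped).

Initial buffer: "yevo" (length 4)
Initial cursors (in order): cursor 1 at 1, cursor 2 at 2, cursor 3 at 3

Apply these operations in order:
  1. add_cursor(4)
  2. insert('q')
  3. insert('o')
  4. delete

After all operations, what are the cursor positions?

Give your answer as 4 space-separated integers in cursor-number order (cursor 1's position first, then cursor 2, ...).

After op 1 (add_cursor(4)): buffer="yevo" (len 4), cursors c1@1 c2@2 c3@3 c4@4, authorship ....
After op 2 (insert('q')): buffer="yqeqvqoq" (len 8), cursors c1@2 c2@4 c3@6 c4@8, authorship .1.2.3.4
After op 3 (insert('o')): buffer="yqoeqovqooqo" (len 12), cursors c1@3 c2@6 c3@9 c4@12, authorship .11.22.33.44
After op 4 (delete): buffer="yqeqvqoq" (len 8), cursors c1@2 c2@4 c3@6 c4@8, authorship .1.2.3.4

Answer: 2 4 6 8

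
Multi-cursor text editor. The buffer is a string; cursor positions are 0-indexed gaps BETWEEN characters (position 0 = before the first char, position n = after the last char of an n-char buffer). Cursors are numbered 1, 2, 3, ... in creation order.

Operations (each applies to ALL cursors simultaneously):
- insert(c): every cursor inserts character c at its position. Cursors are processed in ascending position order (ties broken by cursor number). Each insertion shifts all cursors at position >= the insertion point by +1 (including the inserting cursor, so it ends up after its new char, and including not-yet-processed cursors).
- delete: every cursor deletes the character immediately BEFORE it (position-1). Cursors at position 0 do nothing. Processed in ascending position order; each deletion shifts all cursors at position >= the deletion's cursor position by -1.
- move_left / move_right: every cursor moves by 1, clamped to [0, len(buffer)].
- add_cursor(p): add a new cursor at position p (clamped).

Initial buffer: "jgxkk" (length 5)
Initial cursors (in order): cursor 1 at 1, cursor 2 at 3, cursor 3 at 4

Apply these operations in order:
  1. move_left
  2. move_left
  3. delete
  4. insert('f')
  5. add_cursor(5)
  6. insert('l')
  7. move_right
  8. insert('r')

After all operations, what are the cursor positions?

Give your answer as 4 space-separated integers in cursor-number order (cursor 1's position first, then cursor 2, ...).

After op 1 (move_left): buffer="jgxkk" (len 5), cursors c1@0 c2@2 c3@3, authorship .....
After op 2 (move_left): buffer="jgxkk" (len 5), cursors c1@0 c2@1 c3@2, authorship .....
After op 3 (delete): buffer="xkk" (len 3), cursors c1@0 c2@0 c3@0, authorship ...
After op 4 (insert('f')): buffer="fffxkk" (len 6), cursors c1@3 c2@3 c3@3, authorship 123...
After op 5 (add_cursor(5)): buffer="fffxkk" (len 6), cursors c1@3 c2@3 c3@3 c4@5, authorship 123...
After op 6 (insert('l')): buffer="ffflllxklk" (len 10), cursors c1@6 c2@6 c3@6 c4@9, authorship 123123..4.
After op 7 (move_right): buffer="ffflllxklk" (len 10), cursors c1@7 c2@7 c3@7 c4@10, authorship 123123..4.
After op 8 (insert('r')): buffer="ffflllxrrrklkr" (len 14), cursors c1@10 c2@10 c3@10 c4@14, authorship 123123.123.4.4

Answer: 10 10 10 14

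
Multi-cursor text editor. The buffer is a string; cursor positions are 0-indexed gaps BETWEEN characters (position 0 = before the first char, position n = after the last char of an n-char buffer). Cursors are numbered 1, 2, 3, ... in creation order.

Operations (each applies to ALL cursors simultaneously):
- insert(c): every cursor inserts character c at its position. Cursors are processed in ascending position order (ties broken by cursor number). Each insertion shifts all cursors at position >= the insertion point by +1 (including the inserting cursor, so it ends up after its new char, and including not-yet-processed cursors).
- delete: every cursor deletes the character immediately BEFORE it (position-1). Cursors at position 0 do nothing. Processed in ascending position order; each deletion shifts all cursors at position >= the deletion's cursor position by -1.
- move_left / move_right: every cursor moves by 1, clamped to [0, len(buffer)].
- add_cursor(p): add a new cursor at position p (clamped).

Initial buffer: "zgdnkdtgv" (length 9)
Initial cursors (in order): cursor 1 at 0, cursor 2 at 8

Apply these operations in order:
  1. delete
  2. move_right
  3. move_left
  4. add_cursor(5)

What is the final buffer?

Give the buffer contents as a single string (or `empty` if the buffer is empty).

Answer: zgdnkdtv

Derivation:
After op 1 (delete): buffer="zgdnkdtv" (len 8), cursors c1@0 c2@7, authorship ........
After op 2 (move_right): buffer="zgdnkdtv" (len 8), cursors c1@1 c2@8, authorship ........
After op 3 (move_left): buffer="zgdnkdtv" (len 8), cursors c1@0 c2@7, authorship ........
After op 4 (add_cursor(5)): buffer="zgdnkdtv" (len 8), cursors c1@0 c3@5 c2@7, authorship ........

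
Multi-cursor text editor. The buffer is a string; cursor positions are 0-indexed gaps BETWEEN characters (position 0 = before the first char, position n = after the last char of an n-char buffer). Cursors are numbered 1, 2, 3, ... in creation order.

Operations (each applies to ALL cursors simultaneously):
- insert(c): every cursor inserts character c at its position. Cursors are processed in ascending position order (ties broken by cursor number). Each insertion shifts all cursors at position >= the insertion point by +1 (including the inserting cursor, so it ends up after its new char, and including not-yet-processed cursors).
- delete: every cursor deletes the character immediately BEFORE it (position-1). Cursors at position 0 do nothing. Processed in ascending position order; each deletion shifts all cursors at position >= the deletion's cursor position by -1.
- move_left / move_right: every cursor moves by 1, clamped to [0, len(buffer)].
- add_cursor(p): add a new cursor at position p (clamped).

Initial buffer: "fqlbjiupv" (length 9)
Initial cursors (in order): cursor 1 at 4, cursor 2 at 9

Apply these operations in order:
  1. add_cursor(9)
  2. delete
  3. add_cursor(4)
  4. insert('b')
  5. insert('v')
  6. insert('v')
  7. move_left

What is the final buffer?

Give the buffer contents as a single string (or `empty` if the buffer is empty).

Answer: fqlbvvjbvviubbvvvv

Derivation:
After op 1 (add_cursor(9)): buffer="fqlbjiupv" (len 9), cursors c1@4 c2@9 c3@9, authorship .........
After op 2 (delete): buffer="fqljiu" (len 6), cursors c1@3 c2@6 c3@6, authorship ......
After op 3 (add_cursor(4)): buffer="fqljiu" (len 6), cursors c1@3 c4@4 c2@6 c3@6, authorship ......
After op 4 (insert('b')): buffer="fqlbjbiubb" (len 10), cursors c1@4 c4@6 c2@10 c3@10, authorship ...1.4..23
After op 5 (insert('v')): buffer="fqlbvjbviubbvv" (len 14), cursors c1@5 c4@8 c2@14 c3@14, authorship ...11.44..2323
After op 6 (insert('v')): buffer="fqlbvvjbvviubbvvvv" (len 18), cursors c1@6 c4@10 c2@18 c3@18, authorship ...111.444..232323
After op 7 (move_left): buffer="fqlbvvjbvviubbvvvv" (len 18), cursors c1@5 c4@9 c2@17 c3@17, authorship ...111.444..232323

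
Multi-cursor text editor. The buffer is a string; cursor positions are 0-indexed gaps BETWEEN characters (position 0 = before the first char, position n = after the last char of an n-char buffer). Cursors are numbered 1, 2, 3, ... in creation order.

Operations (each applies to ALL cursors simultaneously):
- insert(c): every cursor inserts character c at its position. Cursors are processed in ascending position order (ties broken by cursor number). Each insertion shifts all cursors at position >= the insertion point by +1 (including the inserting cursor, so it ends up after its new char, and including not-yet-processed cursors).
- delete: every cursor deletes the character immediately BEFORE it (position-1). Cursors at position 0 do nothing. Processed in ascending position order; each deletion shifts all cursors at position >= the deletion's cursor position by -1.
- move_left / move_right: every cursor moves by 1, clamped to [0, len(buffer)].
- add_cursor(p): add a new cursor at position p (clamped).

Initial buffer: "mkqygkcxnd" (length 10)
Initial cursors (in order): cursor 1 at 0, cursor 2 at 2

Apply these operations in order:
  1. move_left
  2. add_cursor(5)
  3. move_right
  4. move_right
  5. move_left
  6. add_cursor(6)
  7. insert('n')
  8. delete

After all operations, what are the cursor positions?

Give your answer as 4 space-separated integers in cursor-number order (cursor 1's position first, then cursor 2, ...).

Answer: 1 2 6 6

Derivation:
After op 1 (move_left): buffer="mkqygkcxnd" (len 10), cursors c1@0 c2@1, authorship ..........
After op 2 (add_cursor(5)): buffer="mkqygkcxnd" (len 10), cursors c1@0 c2@1 c3@5, authorship ..........
After op 3 (move_right): buffer="mkqygkcxnd" (len 10), cursors c1@1 c2@2 c3@6, authorship ..........
After op 4 (move_right): buffer="mkqygkcxnd" (len 10), cursors c1@2 c2@3 c3@7, authorship ..........
After op 5 (move_left): buffer="mkqygkcxnd" (len 10), cursors c1@1 c2@2 c3@6, authorship ..........
After op 6 (add_cursor(6)): buffer="mkqygkcxnd" (len 10), cursors c1@1 c2@2 c3@6 c4@6, authorship ..........
After op 7 (insert('n')): buffer="mnknqygknncxnd" (len 14), cursors c1@2 c2@4 c3@10 c4@10, authorship .1.2....34....
After op 8 (delete): buffer="mkqygkcxnd" (len 10), cursors c1@1 c2@2 c3@6 c4@6, authorship ..........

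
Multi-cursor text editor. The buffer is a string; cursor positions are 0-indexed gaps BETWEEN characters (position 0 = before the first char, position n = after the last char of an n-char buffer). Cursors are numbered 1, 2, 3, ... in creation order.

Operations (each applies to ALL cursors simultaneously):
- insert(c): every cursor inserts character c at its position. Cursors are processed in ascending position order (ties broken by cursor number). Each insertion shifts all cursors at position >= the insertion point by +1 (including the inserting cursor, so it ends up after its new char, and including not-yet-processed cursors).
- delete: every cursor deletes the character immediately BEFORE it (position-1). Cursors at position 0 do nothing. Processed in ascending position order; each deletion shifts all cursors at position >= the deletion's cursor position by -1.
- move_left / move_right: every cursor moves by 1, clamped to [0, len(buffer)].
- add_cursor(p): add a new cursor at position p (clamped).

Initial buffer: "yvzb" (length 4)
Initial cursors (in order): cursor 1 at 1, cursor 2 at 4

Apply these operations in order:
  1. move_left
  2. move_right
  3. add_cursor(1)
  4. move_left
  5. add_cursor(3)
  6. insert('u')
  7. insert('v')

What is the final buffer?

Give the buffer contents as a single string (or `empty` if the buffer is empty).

After op 1 (move_left): buffer="yvzb" (len 4), cursors c1@0 c2@3, authorship ....
After op 2 (move_right): buffer="yvzb" (len 4), cursors c1@1 c2@4, authorship ....
After op 3 (add_cursor(1)): buffer="yvzb" (len 4), cursors c1@1 c3@1 c2@4, authorship ....
After op 4 (move_left): buffer="yvzb" (len 4), cursors c1@0 c3@0 c2@3, authorship ....
After op 5 (add_cursor(3)): buffer="yvzb" (len 4), cursors c1@0 c3@0 c2@3 c4@3, authorship ....
After op 6 (insert('u')): buffer="uuyvzuub" (len 8), cursors c1@2 c3@2 c2@7 c4@7, authorship 13...24.
After op 7 (insert('v')): buffer="uuvvyvzuuvvb" (len 12), cursors c1@4 c3@4 c2@11 c4@11, authorship 1313...2424.

Answer: uuvvyvzuuvvb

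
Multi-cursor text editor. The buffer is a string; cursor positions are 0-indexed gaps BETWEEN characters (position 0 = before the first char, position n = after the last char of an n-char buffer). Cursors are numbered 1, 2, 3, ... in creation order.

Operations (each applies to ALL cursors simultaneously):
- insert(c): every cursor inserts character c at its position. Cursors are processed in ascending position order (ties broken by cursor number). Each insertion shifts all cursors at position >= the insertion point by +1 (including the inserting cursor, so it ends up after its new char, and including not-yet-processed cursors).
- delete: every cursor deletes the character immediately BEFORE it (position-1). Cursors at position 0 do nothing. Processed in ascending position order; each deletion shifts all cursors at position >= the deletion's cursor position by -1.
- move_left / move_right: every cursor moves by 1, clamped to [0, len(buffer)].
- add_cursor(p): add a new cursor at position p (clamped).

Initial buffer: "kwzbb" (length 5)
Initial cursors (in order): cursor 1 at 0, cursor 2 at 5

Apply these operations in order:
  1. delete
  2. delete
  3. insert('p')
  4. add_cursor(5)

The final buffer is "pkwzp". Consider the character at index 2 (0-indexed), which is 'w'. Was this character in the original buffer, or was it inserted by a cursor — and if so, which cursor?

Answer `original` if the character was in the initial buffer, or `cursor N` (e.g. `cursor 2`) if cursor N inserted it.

Answer: original

Derivation:
After op 1 (delete): buffer="kwzb" (len 4), cursors c1@0 c2@4, authorship ....
After op 2 (delete): buffer="kwz" (len 3), cursors c1@0 c2@3, authorship ...
After op 3 (insert('p')): buffer="pkwzp" (len 5), cursors c1@1 c2@5, authorship 1...2
After op 4 (add_cursor(5)): buffer="pkwzp" (len 5), cursors c1@1 c2@5 c3@5, authorship 1...2
Authorship (.=original, N=cursor N): 1 . . . 2
Index 2: author = original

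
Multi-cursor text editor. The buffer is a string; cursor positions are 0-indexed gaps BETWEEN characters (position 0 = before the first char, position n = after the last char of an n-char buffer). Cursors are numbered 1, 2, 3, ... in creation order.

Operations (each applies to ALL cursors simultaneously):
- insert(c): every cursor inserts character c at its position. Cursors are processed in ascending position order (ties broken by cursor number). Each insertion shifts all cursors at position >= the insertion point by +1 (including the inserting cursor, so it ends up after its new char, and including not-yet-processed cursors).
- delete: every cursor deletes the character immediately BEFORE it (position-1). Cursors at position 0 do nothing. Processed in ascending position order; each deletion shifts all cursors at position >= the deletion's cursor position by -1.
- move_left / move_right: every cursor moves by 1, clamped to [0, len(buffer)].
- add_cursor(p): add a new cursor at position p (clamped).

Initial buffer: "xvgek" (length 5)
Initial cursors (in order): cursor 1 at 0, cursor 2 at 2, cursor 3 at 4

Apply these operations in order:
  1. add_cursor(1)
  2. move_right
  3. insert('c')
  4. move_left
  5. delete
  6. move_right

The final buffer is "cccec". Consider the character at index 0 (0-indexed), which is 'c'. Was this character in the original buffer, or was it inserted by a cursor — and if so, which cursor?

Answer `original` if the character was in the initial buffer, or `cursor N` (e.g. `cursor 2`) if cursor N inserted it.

After op 1 (add_cursor(1)): buffer="xvgek" (len 5), cursors c1@0 c4@1 c2@2 c3@4, authorship .....
After op 2 (move_right): buffer="xvgek" (len 5), cursors c1@1 c4@2 c2@3 c3@5, authorship .....
After op 3 (insert('c')): buffer="xcvcgcekc" (len 9), cursors c1@2 c4@4 c2@6 c3@9, authorship .1.4.2..3
After op 4 (move_left): buffer="xcvcgcekc" (len 9), cursors c1@1 c4@3 c2@5 c3@8, authorship .1.4.2..3
After op 5 (delete): buffer="cccec" (len 5), cursors c1@0 c4@1 c2@2 c3@4, authorship 142.3
After op 6 (move_right): buffer="cccec" (len 5), cursors c1@1 c4@2 c2@3 c3@5, authorship 142.3
Authorship (.=original, N=cursor N): 1 4 2 . 3
Index 0: author = 1

Answer: cursor 1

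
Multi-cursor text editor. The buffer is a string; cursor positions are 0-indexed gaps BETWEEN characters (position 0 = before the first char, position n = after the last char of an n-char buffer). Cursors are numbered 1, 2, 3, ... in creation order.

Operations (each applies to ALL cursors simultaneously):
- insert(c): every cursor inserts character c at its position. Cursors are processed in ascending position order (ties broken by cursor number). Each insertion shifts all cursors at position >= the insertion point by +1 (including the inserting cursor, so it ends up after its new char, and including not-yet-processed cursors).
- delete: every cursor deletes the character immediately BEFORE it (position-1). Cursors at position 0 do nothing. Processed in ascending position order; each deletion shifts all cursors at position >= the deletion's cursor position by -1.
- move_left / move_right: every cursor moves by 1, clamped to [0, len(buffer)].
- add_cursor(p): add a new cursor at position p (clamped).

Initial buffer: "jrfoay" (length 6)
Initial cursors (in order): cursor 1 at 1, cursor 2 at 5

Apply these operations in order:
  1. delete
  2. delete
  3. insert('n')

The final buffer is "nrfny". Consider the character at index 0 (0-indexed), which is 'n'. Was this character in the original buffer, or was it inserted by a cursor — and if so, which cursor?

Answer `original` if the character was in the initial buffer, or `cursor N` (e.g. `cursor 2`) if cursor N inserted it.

After op 1 (delete): buffer="rfoy" (len 4), cursors c1@0 c2@3, authorship ....
After op 2 (delete): buffer="rfy" (len 3), cursors c1@0 c2@2, authorship ...
After op 3 (insert('n')): buffer="nrfny" (len 5), cursors c1@1 c2@4, authorship 1..2.
Authorship (.=original, N=cursor N): 1 . . 2 .
Index 0: author = 1

Answer: cursor 1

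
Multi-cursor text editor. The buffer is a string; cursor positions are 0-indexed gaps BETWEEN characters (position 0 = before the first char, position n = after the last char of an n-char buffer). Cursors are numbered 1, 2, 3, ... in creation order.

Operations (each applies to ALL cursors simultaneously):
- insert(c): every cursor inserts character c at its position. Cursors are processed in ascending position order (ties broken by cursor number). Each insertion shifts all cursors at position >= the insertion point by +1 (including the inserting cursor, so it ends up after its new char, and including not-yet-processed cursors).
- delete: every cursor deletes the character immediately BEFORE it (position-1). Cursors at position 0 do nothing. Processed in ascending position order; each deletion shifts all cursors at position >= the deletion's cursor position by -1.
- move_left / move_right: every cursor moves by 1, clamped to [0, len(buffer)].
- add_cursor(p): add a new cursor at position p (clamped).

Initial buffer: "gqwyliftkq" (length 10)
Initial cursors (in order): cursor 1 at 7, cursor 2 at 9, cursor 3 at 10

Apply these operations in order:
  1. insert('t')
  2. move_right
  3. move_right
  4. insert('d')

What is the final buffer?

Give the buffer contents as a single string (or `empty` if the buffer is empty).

After op 1 (insert('t')): buffer="gqwylifttktqt" (len 13), cursors c1@8 c2@11 c3@13, authorship .......1..2.3
After op 2 (move_right): buffer="gqwylifttktqt" (len 13), cursors c1@9 c2@12 c3@13, authorship .......1..2.3
After op 3 (move_right): buffer="gqwylifttktqt" (len 13), cursors c1@10 c2@13 c3@13, authorship .......1..2.3
After op 4 (insert('d')): buffer="gqwylifttkdtqtdd" (len 16), cursors c1@11 c2@16 c3@16, authorship .......1..12.323

Answer: gqwylifttkdtqtdd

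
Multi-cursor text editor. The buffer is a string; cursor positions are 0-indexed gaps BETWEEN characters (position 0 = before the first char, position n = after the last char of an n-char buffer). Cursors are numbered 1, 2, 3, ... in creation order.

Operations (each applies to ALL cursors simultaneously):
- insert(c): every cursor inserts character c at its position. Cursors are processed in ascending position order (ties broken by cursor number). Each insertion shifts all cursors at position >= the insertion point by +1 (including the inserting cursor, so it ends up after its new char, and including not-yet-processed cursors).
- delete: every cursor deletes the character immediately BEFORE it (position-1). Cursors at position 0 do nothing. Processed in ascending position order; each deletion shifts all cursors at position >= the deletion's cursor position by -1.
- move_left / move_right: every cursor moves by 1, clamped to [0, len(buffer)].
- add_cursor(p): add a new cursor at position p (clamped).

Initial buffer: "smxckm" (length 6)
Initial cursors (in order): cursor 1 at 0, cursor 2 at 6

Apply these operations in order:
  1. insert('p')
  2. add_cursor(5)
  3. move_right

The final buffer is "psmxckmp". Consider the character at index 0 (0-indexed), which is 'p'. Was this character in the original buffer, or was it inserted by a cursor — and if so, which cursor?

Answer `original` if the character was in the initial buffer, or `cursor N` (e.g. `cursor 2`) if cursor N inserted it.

Answer: cursor 1

Derivation:
After op 1 (insert('p')): buffer="psmxckmp" (len 8), cursors c1@1 c2@8, authorship 1......2
After op 2 (add_cursor(5)): buffer="psmxckmp" (len 8), cursors c1@1 c3@5 c2@8, authorship 1......2
After op 3 (move_right): buffer="psmxckmp" (len 8), cursors c1@2 c3@6 c2@8, authorship 1......2
Authorship (.=original, N=cursor N): 1 . . . . . . 2
Index 0: author = 1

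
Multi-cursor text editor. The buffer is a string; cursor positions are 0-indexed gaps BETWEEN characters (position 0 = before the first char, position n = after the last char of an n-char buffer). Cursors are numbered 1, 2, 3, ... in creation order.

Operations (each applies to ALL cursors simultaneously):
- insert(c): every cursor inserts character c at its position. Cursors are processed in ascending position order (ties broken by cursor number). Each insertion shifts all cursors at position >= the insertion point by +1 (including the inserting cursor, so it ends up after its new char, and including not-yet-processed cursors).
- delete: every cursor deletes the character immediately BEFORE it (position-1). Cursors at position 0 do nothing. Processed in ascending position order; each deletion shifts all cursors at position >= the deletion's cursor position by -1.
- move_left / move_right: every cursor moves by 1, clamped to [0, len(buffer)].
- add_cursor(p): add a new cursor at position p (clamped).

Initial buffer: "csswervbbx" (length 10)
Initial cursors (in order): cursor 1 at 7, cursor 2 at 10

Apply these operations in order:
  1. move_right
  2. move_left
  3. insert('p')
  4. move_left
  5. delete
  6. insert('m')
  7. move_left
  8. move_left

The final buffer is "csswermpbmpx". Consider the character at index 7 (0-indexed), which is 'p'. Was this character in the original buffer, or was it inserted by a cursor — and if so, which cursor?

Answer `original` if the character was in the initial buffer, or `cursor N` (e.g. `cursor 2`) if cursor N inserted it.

After op 1 (move_right): buffer="csswervbbx" (len 10), cursors c1@8 c2@10, authorship ..........
After op 2 (move_left): buffer="csswervbbx" (len 10), cursors c1@7 c2@9, authorship ..........
After op 3 (insert('p')): buffer="csswervpbbpx" (len 12), cursors c1@8 c2@11, authorship .......1..2.
After op 4 (move_left): buffer="csswervpbbpx" (len 12), cursors c1@7 c2@10, authorship .......1..2.
After op 5 (delete): buffer="csswerpbpx" (len 10), cursors c1@6 c2@8, authorship ......1.2.
After op 6 (insert('m')): buffer="csswermpbmpx" (len 12), cursors c1@7 c2@10, authorship ......11.22.
After op 7 (move_left): buffer="csswermpbmpx" (len 12), cursors c1@6 c2@9, authorship ......11.22.
After op 8 (move_left): buffer="csswermpbmpx" (len 12), cursors c1@5 c2@8, authorship ......11.22.
Authorship (.=original, N=cursor N): . . . . . . 1 1 . 2 2 .
Index 7: author = 1

Answer: cursor 1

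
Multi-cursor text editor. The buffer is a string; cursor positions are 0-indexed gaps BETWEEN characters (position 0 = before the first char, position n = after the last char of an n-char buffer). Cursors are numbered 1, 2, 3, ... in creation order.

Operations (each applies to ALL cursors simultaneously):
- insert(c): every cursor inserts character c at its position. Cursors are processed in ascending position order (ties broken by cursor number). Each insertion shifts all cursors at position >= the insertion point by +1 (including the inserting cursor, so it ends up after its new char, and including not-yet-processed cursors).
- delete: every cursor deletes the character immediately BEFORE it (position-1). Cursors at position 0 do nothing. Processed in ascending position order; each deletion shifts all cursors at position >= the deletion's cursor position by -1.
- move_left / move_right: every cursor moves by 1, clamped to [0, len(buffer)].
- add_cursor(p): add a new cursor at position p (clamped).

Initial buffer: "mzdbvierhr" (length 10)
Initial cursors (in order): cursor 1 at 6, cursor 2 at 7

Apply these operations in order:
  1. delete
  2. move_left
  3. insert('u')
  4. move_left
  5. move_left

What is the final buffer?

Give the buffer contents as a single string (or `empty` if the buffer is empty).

Answer: mzdbuuvrhr

Derivation:
After op 1 (delete): buffer="mzdbvrhr" (len 8), cursors c1@5 c2@5, authorship ........
After op 2 (move_left): buffer="mzdbvrhr" (len 8), cursors c1@4 c2@4, authorship ........
After op 3 (insert('u')): buffer="mzdbuuvrhr" (len 10), cursors c1@6 c2@6, authorship ....12....
After op 4 (move_left): buffer="mzdbuuvrhr" (len 10), cursors c1@5 c2@5, authorship ....12....
After op 5 (move_left): buffer="mzdbuuvrhr" (len 10), cursors c1@4 c2@4, authorship ....12....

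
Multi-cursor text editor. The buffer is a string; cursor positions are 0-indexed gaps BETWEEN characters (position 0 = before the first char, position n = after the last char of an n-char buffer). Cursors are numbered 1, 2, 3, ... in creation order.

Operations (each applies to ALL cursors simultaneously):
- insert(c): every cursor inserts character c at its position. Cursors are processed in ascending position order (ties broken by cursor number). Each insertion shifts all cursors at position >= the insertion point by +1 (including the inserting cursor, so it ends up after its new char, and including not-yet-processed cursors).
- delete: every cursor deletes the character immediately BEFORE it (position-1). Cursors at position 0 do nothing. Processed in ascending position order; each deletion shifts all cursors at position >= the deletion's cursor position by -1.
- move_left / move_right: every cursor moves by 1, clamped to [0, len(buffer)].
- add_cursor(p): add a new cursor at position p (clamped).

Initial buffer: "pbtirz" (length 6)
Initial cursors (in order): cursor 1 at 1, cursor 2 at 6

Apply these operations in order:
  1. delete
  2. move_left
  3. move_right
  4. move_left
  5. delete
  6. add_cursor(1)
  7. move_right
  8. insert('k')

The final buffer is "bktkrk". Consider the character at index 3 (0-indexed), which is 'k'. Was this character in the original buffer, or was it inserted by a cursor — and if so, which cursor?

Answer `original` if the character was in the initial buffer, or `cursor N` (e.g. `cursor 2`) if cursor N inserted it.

After op 1 (delete): buffer="btir" (len 4), cursors c1@0 c2@4, authorship ....
After op 2 (move_left): buffer="btir" (len 4), cursors c1@0 c2@3, authorship ....
After op 3 (move_right): buffer="btir" (len 4), cursors c1@1 c2@4, authorship ....
After op 4 (move_left): buffer="btir" (len 4), cursors c1@0 c2@3, authorship ....
After op 5 (delete): buffer="btr" (len 3), cursors c1@0 c2@2, authorship ...
After op 6 (add_cursor(1)): buffer="btr" (len 3), cursors c1@0 c3@1 c2@2, authorship ...
After op 7 (move_right): buffer="btr" (len 3), cursors c1@1 c3@2 c2@3, authorship ...
After op 8 (insert('k')): buffer="bktkrk" (len 6), cursors c1@2 c3@4 c2@6, authorship .1.3.2
Authorship (.=original, N=cursor N): . 1 . 3 . 2
Index 3: author = 3

Answer: cursor 3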